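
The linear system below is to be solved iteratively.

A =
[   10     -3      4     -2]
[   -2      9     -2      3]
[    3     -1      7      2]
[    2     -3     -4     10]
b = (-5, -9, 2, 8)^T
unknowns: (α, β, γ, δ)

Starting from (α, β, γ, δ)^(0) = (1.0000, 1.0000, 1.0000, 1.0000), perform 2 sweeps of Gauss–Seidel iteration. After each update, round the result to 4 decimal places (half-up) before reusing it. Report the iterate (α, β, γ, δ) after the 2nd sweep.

Iteration 1:
  α = (-5 - (-3)·1.0000 - (4)·1.0000 - (-2)·1.0000) / (10) = -0.4000
  β = (-9 - (-2)·-0.4000 - (-2)·1.0000 - (3)·1.0000) / (9) = -1.2000
  γ = (2 - (3)·-0.4000 - (-1)·-1.2000 - (2)·1.0000) / (7) = 0.0000
  δ = (8 - (2)·-0.4000 - (-3)·-1.2000 - (-4)·0.0000) / (10) = 0.5200
Iteration 2:
  α = (-5 - (-3)·-1.2000 - (4)·0.0000 - (-2)·0.5200) / (10) = -0.7560
  β = (-9 - (-2)·-0.7560 - (-2)·0.0000 - (3)·0.5200) / (9) = -1.3413
  γ = (2 - (3)·-0.7560 - (-1)·-1.3413 - (2)·0.5200) / (7) = 0.2695
  δ = (8 - (2)·-0.7560 - (-3)·-1.3413 - (-4)·0.2695) / (10) = 0.6566

(-0.7560, -1.3413, 0.2695, 0.6566)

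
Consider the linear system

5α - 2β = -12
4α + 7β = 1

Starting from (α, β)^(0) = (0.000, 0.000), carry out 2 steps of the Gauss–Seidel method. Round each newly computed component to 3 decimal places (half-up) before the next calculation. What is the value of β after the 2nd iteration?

Iteration 1:
  α = (-12 - (-2)·0.000) / (5) = -2.400
  β = (1 - (4)·-2.400) / (7) = 1.514
Iteration 2:
  α = (-12 - (-2)·1.514) / (5) = -1.794
  β = (1 - (4)·-1.794) / (7) = 1.168

1.168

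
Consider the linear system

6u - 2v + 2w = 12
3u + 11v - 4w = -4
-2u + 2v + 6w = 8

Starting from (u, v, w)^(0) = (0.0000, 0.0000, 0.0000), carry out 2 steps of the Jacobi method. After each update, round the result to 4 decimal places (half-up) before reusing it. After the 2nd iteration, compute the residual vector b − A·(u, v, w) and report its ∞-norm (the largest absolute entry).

Iteration 1:
  u = (12 - (-2)·0.0000 - (2)·0.0000) / (6) = 2.0000
  v = (-4 - (3)·0.0000 - (-4)·0.0000) / (11) = -0.3636
  w = (8 - (-2)·0.0000 - (2)·0.0000) / (6) = 1.3333
Iteration 2:
  u = (12 - (-2)·-0.3636 - (2)·1.3333) / (6) = 1.4344
  v = (-4 - (3)·2.0000 - (-4)·1.3333) / (11) = -0.4243
  w = (8 - (-2)·2.0000 - (2)·-0.3636) / (6) = 2.1212
Residual b − A·x = (-1.6974, 4.8489, -1.0098); ∞-norm = 4.8489

4.8489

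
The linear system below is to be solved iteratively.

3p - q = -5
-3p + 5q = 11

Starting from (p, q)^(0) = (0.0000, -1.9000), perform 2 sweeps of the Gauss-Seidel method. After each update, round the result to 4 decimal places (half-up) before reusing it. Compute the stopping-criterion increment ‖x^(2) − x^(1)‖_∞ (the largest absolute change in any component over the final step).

0.9067

Iteration 1:
  p = (-5 - (-1)·-1.9000) / (3) = -2.3000
  q = (11 - (-3)·-2.3000) / (5) = 0.8200
Iteration 2:
  p = (-5 - (-1)·0.8200) / (3) = -1.3933
  q = (11 - (-3)·-1.3933) / (5) = 1.3640
Change: (0.9067, 0.5440) → max |·| = 0.9067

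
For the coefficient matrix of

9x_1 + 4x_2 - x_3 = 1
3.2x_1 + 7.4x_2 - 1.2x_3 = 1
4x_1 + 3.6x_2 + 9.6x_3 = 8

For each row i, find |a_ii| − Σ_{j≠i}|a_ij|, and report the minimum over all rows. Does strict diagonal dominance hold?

2

row 1: |9| − (4+1) = 4
row 2: |7.4| − (3.2+1.2) = 3
row 3: |9.6| − (4+3.6) = 2
minimum over rows = 2 → strictly diagonally dominant (convergence guaranteed)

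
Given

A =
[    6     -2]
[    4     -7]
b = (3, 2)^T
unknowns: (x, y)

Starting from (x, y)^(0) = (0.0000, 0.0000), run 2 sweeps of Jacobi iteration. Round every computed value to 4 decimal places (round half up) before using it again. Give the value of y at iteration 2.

0.0000

Iteration 1:
  x = (3 - (-2)·0.0000) / (6) = 0.5000
  y = (2 - (4)·0.0000) / (-7) = -0.2857
Iteration 2:
  x = (3 - (-2)·-0.2857) / (6) = 0.4048
  y = (2 - (4)·0.5000) / (-7) = 0.0000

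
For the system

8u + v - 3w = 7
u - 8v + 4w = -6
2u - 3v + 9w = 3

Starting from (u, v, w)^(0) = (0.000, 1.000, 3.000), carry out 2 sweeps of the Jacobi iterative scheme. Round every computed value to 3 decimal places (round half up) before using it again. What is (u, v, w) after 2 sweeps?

Iteration 1:
  u = (7 - (1)·1.000 - (-3)·3.000) / (8) = 1.875
  v = (-6 - (1)·0.000 - (4)·3.000) / (-8) = 2.250
  w = (3 - (2)·0.000 - (-3)·1.000) / (9) = 0.667
Iteration 2:
  u = (7 - (1)·2.250 - (-3)·0.667) / (8) = 0.844
  v = (-6 - (1)·1.875 - (4)·0.667) / (-8) = 1.318
  w = (3 - (2)·1.875 - (-3)·2.250) / (9) = 0.667

(0.844, 1.318, 0.667)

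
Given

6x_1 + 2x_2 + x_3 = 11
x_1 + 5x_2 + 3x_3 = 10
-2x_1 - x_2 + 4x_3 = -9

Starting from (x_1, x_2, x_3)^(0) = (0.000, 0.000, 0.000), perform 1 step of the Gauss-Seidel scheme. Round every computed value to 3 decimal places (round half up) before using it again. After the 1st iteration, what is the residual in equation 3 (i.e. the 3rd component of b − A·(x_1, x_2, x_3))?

-0.001

Iteration 1:
  x_1 = (11 - (2)·0.000 - (1)·0.000) / (6) = 1.833
  x_2 = (10 - (1)·1.833 - (3)·0.000) / (5) = 1.633
  x_3 = (-9 - (-2)·1.833 - (-1)·1.633) / (4) = -0.925
Residual b − A·x = (-2.339, 2.777, -0.001)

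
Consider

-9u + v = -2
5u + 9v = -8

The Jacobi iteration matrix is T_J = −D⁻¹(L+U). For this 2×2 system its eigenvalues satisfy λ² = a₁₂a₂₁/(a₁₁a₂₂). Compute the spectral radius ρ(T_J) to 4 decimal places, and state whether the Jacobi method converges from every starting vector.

a₁₂a₂₁/(a₁₁a₂₂) = (1)·(5) / ((-9)·(9)) = -0.061728
ρ = √|-0.061728| = √0.061728 = 0.2485
ρ < 1, so Jacobi converges

0.2485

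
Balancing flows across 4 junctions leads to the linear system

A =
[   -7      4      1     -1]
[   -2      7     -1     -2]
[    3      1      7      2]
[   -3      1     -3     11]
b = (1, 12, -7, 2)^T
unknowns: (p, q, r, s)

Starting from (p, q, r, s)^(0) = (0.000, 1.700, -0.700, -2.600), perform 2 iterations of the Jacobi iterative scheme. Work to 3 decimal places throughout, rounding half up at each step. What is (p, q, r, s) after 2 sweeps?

Iteration 1:
  p = (1 - (4)·1.700 - (1)·-0.700 - (-1)·-2.600) / (-7) = 1.100
  q = (12 - (-2)·0.000 - (-1)·-0.700 - (-2)·-2.600) / (7) = 0.871
  r = (-7 - (3)·0.000 - (1)·1.700 - (2)·-2.600) / (7) = -0.500
  s = (2 - (-3)·0.000 - (1)·1.700 - (-3)·-0.700) / (11) = -0.164
Iteration 2:
  p = (1 - (4)·0.871 - (1)·-0.500 - (-1)·-0.164) / (-7) = 0.307
  q = (12 - (-2)·1.100 - (-1)·-0.500 - (-2)·-0.164) / (7) = 1.910
  r = (-7 - (3)·1.100 - (1)·0.871 - (2)·-0.164) / (7) = -1.549
  s = (2 - (-3)·1.100 - (1)·0.871 - (-3)·-0.500) / (11) = 0.266

(0.307, 1.910, -1.549, 0.266)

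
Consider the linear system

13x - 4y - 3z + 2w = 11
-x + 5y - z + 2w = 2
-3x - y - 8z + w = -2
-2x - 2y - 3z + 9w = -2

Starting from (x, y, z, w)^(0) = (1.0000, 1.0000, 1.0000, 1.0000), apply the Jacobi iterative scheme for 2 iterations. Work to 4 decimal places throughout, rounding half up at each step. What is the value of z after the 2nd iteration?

Iteration 1:
  x = (11 - (-4)·1.0000 - (-3)·1.0000 - (2)·1.0000) / (13) = 1.2308
  y = (2 - (-1)·1.0000 - (-1)·1.0000 - (2)·1.0000) / (5) = 0.4000
  z = (-2 - (-3)·1.0000 - (-1)·1.0000 - (1)·1.0000) / (-8) = -0.1250
  w = (-2 - (-2)·1.0000 - (-2)·1.0000 - (-3)·1.0000) / (9) = 0.5556
Iteration 2:
  x = (11 - (-4)·0.4000 - (-3)·-0.1250 - (2)·0.5556) / (13) = 0.8549
  y = (2 - (-1)·1.2308 - (-1)·-0.1250 - (2)·0.5556) / (5) = 0.3989
  z = (-2 - (-3)·1.2308 - (-1)·0.4000 - (1)·0.5556) / (-8) = -0.1921
  w = (-2 - (-2)·1.2308 - (-2)·0.4000 - (-3)·-0.1250) / (9) = 0.0985

-0.1921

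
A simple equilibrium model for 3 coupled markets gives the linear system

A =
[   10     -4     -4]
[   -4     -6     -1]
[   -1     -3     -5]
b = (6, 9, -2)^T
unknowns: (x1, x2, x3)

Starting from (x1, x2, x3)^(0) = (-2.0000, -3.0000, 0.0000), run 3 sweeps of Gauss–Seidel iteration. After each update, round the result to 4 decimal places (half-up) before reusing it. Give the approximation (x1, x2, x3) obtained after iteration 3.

Iteration 1:
  x1 = (6 - (-4)·-3.0000 - (-4)·0.0000) / (10) = -0.6000
  x2 = (9 - (-4)·-0.6000 - (-1)·0.0000) / (-6) = -1.1000
  x3 = (-2 - (-1)·-0.6000 - (-3)·-1.1000) / (-5) = 1.1800
Iteration 2:
  x1 = (6 - (-4)·-1.1000 - (-4)·1.1800) / (10) = 0.6320
  x2 = (9 - (-4)·0.6320 - (-1)·1.1800) / (-6) = -2.1180
  x3 = (-2 - (-1)·0.6320 - (-3)·-2.1180) / (-5) = 1.5444
Iteration 3:
  x1 = (6 - (-4)·-2.1180 - (-4)·1.5444) / (10) = 0.3706
  x2 = (9 - (-4)·0.3706 - (-1)·1.5444) / (-6) = -2.0045
  x3 = (-2 - (-1)·0.3706 - (-3)·-2.0045) / (-5) = 1.5286

(0.3706, -2.0045, 1.5286)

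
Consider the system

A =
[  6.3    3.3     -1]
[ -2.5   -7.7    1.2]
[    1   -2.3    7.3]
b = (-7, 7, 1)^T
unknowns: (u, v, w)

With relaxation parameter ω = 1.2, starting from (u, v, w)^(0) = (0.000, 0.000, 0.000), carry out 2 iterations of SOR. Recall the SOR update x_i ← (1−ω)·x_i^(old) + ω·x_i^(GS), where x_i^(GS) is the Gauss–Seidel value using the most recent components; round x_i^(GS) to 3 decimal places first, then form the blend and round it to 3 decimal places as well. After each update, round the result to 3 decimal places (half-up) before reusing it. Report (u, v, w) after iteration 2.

Iteration 1:
  u: GS value = (-7 - (3.3)·0.000 - (-1)·0.000) / (6.3) = -1.111;  u ← (1−ω)·0.000 + ω·-1.111 = -1.333
  v: GS value = (7 - (-2.5)·-1.333 - (1.2)·0.000) / (-7.7) = -0.476;  v ← (1−ω)·0.000 + ω·-0.476 = -0.571
  w: GS value = (1 - (1)·-1.333 - (-2.3)·-0.571) / (7.3) = 0.140;  w ← (1−ω)·0.000 + ω·0.140 = 0.168
Iteration 2:
  u: GS value = (-7 - (3.3)·-0.571 - (-1)·0.168) / (6.3) = -0.785;  u ← (1−ω)·-1.333 + ω·-0.785 = -0.675
  v: GS value = (7 - (-2.5)·-0.675 - (1.2)·0.168) / (-7.7) = -0.664;  v ← (1−ω)·-0.571 + ω·-0.664 = -0.683
  w: GS value = (1 - (1)·-0.675 - (-2.3)·-0.683) / (7.3) = 0.014;  w ← (1−ω)·0.168 + ω·0.014 = -0.017

(-0.675, -0.683, -0.017)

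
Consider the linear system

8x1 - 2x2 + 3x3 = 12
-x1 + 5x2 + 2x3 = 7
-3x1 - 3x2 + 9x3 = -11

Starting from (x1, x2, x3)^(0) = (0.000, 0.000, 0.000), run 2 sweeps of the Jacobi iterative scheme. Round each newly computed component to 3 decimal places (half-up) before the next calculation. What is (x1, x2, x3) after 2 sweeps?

Iteration 1:
  x1 = (12 - (-2)·0.000 - (3)·0.000) / (8) = 1.500
  x2 = (7 - (-1)·0.000 - (2)·0.000) / (5) = 1.400
  x3 = (-11 - (-3)·0.000 - (-3)·0.000) / (9) = -1.222
Iteration 2:
  x1 = (12 - (-2)·1.400 - (3)·-1.222) / (8) = 2.308
  x2 = (7 - (-1)·1.500 - (2)·-1.222) / (5) = 2.189
  x3 = (-11 - (-3)·1.500 - (-3)·1.400) / (9) = -0.256

(2.308, 2.189, -0.256)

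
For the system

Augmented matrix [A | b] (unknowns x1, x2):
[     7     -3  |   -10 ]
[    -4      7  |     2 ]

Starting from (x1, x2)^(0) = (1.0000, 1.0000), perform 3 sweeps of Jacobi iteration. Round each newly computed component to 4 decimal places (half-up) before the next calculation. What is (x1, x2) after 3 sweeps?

Iteration 1:
  x1 = (-10 - (-3)·1.0000) / (7) = -1.0000
  x2 = (2 - (-4)·1.0000) / (7) = 0.8571
Iteration 2:
  x1 = (-10 - (-3)·0.8571) / (7) = -1.0612
  x2 = (2 - (-4)·-1.0000) / (7) = -0.2857
Iteration 3:
  x1 = (-10 - (-3)·-0.2857) / (7) = -1.5510
  x2 = (2 - (-4)·-1.0612) / (7) = -0.3207

(-1.5510, -0.3207)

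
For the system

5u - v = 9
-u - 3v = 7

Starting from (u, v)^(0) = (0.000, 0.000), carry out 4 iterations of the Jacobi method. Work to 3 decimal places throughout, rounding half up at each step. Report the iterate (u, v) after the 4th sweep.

Iteration 1:
  u = (9 - (-1)·0.000) / (5) = 1.800
  v = (7 - (-1)·0.000) / (-3) = -2.333
Iteration 2:
  u = (9 - (-1)·-2.333) / (5) = 1.333
  v = (7 - (-1)·1.800) / (-3) = -2.933
Iteration 3:
  u = (9 - (-1)·-2.933) / (5) = 1.213
  v = (7 - (-1)·1.333) / (-3) = -2.778
Iteration 4:
  u = (9 - (-1)·-2.778) / (5) = 1.244
  v = (7 - (-1)·1.213) / (-3) = -2.738

(1.244, -2.738)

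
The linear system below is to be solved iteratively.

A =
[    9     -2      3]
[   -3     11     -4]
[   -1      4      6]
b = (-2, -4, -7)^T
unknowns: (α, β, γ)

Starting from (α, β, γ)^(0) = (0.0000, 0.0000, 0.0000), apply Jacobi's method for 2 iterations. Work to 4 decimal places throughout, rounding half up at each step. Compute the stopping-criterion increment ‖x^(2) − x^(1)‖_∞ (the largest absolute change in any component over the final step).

0.4849

Iteration 1:
  α = (-2 - (-2)·0.0000 - (3)·0.0000) / (9) = -0.2222
  β = (-4 - (-3)·0.0000 - (-4)·0.0000) / (11) = -0.3636
  γ = (-7 - (-1)·0.0000 - (4)·0.0000) / (6) = -1.1667
Iteration 2:
  α = (-2 - (-2)·-0.3636 - (3)·-1.1667) / (9) = 0.0859
  β = (-4 - (-3)·-0.2222 - (-4)·-1.1667) / (11) = -0.8485
  γ = (-7 - (-1)·-0.2222 - (4)·-0.3636) / (6) = -0.9613
Change: (0.3081, -0.4849, 0.2054) → max |·| = 0.4849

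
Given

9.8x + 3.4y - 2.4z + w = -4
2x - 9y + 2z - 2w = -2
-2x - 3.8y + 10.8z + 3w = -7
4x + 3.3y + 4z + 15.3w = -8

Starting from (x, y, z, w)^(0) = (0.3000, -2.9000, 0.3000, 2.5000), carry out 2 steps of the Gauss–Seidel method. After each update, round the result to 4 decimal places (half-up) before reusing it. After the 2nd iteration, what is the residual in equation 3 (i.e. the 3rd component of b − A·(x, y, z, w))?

-0.3782

Iteration 1:
  x = (-4 - (3.4)·-2.9000 - (-2.4)·0.3000 - (1)·2.5000) / (9.8) = 0.4163
  y = (-2 - (2)·0.4163 - (2)·0.3000 - (-2)·2.5000) / (-9) = -0.1742
  z = (-7 - (-2)·0.4163 - (-3.8)·-0.1742 - (3)·2.5000) / (10.8) = -1.3268
  w = (-8 - (4)·0.4163 - (3.3)·-0.1742 - (4)·-1.3268) / (15.3) = -0.2473
Iteration 2:
  x = (-4 - (3.4)·-0.1742 - (-2.4)·-1.3268 - (1)·-0.2473) / (9.8) = -0.6474
  y = (-2 - (2)·-0.6474 - (2)·-1.3268 - (-2)·-0.2473) / (-9) = -0.1615
  z = (-7 - (-2)·-0.6474 - (-3.8)·-0.1615 - (3)·-0.2473) / (10.8) = -0.7562
  w = (-8 - (4)·-0.6474 - (3.3)·-0.1615 - (4)·-0.7562) / (15.3) = -0.1211
Residual b − A·x = (1.1998, -0.8885, -0.3782, 0.0002)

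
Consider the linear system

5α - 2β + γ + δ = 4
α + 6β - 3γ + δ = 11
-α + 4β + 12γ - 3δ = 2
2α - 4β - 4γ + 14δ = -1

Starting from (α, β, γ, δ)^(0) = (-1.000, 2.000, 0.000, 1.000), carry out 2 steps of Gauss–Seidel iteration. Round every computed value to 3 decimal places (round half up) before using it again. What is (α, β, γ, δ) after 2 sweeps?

(1.331, 1.614, -0.222, 0.136)

Iteration 1:
  α = (4 - (-2)·2.000 - (1)·0.000 - (1)·1.000) / (5) = 1.400
  β = (11 - (1)·1.400 - (-3)·0.000 - (1)·1.000) / (6) = 1.433
  γ = (2 - (-1)·1.400 - (4)·1.433 - (-3)·1.000) / (12) = 0.056
  δ = (-1 - (2)·1.400 - (-4)·1.433 - (-4)·0.056) / (14) = 0.154
Iteration 2:
  α = (4 - (-2)·1.433 - (1)·0.056 - (1)·0.154) / (5) = 1.331
  β = (11 - (1)·1.331 - (-3)·0.056 - (1)·0.154) / (6) = 1.614
  γ = (2 - (-1)·1.331 - (4)·1.614 - (-3)·0.154) / (12) = -0.222
  δ = (-1 - (2)·1.331 - (-4)·1.614 - (-4)·-0.222) / (14) = 0.136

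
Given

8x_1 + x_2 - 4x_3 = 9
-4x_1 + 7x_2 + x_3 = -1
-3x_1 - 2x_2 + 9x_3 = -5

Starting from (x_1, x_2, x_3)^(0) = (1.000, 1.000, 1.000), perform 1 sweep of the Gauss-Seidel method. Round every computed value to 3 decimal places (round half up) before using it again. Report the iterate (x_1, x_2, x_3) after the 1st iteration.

Iteration 1:
  x_1 = (9 - (1)·1.000 - (-4)·1.000) / (8) = 1.500
  x_2 = (-1 - (-4)·1.500 - (1)·1.000) / (7) = 0.571
  x_3 = (-5 - (-3)·1.500 - (-2)·0.571) / (9) = 0.071

(1.500, 0.571, 0.071)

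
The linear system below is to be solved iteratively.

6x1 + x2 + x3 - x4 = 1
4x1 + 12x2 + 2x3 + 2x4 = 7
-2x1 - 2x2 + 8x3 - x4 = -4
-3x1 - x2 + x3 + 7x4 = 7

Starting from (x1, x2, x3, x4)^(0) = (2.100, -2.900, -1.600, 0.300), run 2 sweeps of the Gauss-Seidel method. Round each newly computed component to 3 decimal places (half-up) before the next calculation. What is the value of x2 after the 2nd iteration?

Iteration 1:
  x1 = (1 - (1)·-2.900 - (1)·-1.600 - (-1)·0.300) / (6) = 0.967
  x2 = (7 - (4)·0.967 - (2)·-1.600 - (2)·0.300) / (12) = 0.478
  x3 = (-4 - (-2)·0.967 - (-2)·0.478 - (-1)·0.300) / (8) = -0.101
  x4 = (7 - (-3)·0.967 - (-1)·0.478 - (1)·-0.101) / (7) = 1.497
Iteration 2:
  x1 = (1 - (1)·0.478 - (1)·-0.101 - (-1)·1.497) / (6) = 0.353
  x2 = (7 - (4)·0.353 - (2)·-0.101 - (2)·1.497) / (12) = 0.233
  x3 = (-4 - (-2)·0.353 - (-2)·0.233 - (-1)·1.497) / (8) = -0.166
  x4 = (7 - (-3)·0.353 - (-1)·0.233 - (1)·-0.166) / (7) = 1.208

0.233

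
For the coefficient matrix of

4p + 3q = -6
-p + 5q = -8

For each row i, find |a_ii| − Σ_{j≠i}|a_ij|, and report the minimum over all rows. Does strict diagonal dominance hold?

1

row 1: |4| − (3) = 1
row 2: |5| − (1) = 4
minimum over rows = 1 → strictly diagonally dominant (convergence guaranteed)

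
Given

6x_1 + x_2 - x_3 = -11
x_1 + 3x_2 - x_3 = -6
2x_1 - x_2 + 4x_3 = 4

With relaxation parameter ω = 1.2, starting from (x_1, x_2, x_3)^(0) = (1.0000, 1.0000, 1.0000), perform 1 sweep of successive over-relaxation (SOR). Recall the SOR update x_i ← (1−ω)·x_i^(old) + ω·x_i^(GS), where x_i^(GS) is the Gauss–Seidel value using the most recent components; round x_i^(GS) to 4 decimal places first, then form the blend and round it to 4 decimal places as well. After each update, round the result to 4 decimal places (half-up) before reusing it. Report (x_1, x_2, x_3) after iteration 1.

Iteration 1:
  x_1: GS value = (-11 - (1)·1.0000 - (-1)·1.0000) / (6) = -1.8333;  x_1 ← (1−ω)·1.0000 + ω·-1.8333 = -2.4000
  x_2: GS value = (-6 - (1)·-2.4000 - (-1)·1.0000) / (3) = -0.8667;  x_2 ← (1−ω)·1.0000 + ω·-0.8667 = -1.2400
  x_3: GS value = (4 - (2)·-2.4000 - (-1)·-1.2400) / (4) = 1.8900;  x_3 ← (1−ω)·1.0000 + ω·1.8900 = 2.0680

(-2.4000, -1.2400, 2.0680)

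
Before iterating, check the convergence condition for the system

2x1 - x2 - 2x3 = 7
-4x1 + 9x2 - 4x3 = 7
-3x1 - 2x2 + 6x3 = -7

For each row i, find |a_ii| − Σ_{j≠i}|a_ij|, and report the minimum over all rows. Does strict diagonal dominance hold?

row 1: |2| − (1+2) = -1
row 2: |9| − (4+4) = 1
row 3: |6| − (3+2) = 1
minimum over rows = -1 → not strictly diagonally dominant

-1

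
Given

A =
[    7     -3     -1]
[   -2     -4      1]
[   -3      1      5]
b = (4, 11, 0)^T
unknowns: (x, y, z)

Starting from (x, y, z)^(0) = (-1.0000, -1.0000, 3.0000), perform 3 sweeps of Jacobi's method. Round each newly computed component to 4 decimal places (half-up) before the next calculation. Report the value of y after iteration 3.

Iteration 1:
  x = (4 - (-3)·-1.0000 - (-1)·3.0000) / (7) = 0.5714
  y = (11 - (-2)·-1.0000 - (1)·3.0000) / (-4) = -1.5000
  z = (0 - (-3)·-1.0000 - (1)·-1.0000) / (5) = -0.4000
Iteration 2:
  x = (4 - (-3)·-1.5000 - (-1)·-0.4000) / (7) = -0.1286
  y = (11 - (-2)·0.5714 - (1)·-0.4000) / (-4) = -3.1357
  z = (0 - (-3)·0.5714 - (1)·-1.5000) / (5) = 0.6428
Iteration 3:
  x = (4 - (-3)·-3.1357 - (-1)·0.6428) / (7) = -0.6806
  y = (11 - (-2)·-0.1286 - (1)·0.6428) / (-4) = -2.5250
  z = (0 - (-3)·-0.1286 - (1)·-3.1357) / (5) = 0.5500

-2.5250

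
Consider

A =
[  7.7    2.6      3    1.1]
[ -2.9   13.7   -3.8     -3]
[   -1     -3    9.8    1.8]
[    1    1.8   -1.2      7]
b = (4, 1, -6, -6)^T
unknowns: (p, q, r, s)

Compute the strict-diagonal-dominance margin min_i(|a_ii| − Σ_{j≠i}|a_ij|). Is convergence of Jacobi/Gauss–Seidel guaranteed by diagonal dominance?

1

row 1: |7.7| − (2.6+3+1.1) = 1
row 2: |13.7| − (2.9+3.8+3) = 4
row 3: |9.8| − (1+3+1.8) = 4
row 4: |7| − (1+1.8+1.2) = 3
minimum over rows = 1 → strictly diagonally dominant (convergence guaranteed)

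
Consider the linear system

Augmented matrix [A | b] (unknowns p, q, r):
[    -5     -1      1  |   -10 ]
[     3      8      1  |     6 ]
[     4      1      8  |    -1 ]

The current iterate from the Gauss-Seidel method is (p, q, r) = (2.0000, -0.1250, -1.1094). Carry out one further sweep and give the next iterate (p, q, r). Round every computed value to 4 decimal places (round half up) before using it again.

One sweep:
  p = (-10 - (-1)·-0.1250 - (1)·-1.1094) / (-5) = 1.8031
  q = (6 - (3)·1.8031 - (1)·-1.1094) / (8) = 0.2125
  r = (-1 - (4)·1.8031 - (1)·0.2125) / (8) = -1.0531

(1.8031, 0.2125, -1.0531)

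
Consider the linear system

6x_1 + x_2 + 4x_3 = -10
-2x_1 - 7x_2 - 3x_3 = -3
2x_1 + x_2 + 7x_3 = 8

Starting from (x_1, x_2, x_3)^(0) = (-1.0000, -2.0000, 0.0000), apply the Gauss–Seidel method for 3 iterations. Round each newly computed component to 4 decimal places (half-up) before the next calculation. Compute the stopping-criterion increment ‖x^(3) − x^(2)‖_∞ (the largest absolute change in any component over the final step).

Iteration 1:
  x_1 = (-10 - (1)·-2.0000 - (4)·0.0000) / (6) = -1.3333
  x_2 = (-3 - (-2)·-1.3333 - (-3)·0.0000) / (-7) = 0.8095
  x_3 = (8 - (2)·-1.3333 - (1)·0.8095) / (7) = 1.4082
Iteration 2:
  x_1 = (-10 - (1)·0.8095 - (4)·1.4082) / (6) = -2.7404
  x_2 = (-3 - (-2)·-2.7404 - (-3)·1.4082) / (-7) = 0.6080
  x_3 = (8 - (2)·-2.7404 - (1)·0.6080) / (7) = 1.8390
Iteration 3:
  x_1 = (-10 - (1)·0.6080 - (4)·1.8390) / (6) = -2.9940
  x_2 = (-3 - (-2)·-2.9940 - (-3)·1.8390) / (-7) = 0.4959
  x_3 = (8 - (2)·-2.9940 - (1)·0.4959) / (7) = 1.9274
Change: (-0.2536, -0.1121, 0.0884) → max |·| = 0.2536

0.2536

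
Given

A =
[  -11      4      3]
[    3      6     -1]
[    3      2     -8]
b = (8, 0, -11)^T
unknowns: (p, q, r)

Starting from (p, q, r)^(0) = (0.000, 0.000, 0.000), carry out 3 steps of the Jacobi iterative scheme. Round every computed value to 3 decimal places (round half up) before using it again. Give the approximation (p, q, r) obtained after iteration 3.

Iteration 1:
  p = (8 - (4)·0.000 - (3)·0.000) / (-11) = -0.727
  q = (0 - (3)·0.000 - (-1)·0.000) / (6) = 0.000
  r = (-11 - (3)·0.000 - (2)·0.000) / (-8) = 1.375
Iteration 2:
  p = (8 - (4)·0.000 - (3)·1.375) / (-11) = -0.352
  q = (0 - (3)·-0.727 - (-1)·1.375) / (6) = 0.593
  r = (-11 - (3)·-0.727 - (2)·0.000) / (-8) = 1.102
Iteration 3:
  p = (8 - (4)·0.593 - (3)·1.102) / (-11) = -0.211
  q = (0 - (3)·-0.352 - (-1)·1.102) / (6) = 0.360
  r = (-11 - (3)·-0.352 - (2)·0.593) / (-8) = 1.391

(-0.211, 0.360, 1.391)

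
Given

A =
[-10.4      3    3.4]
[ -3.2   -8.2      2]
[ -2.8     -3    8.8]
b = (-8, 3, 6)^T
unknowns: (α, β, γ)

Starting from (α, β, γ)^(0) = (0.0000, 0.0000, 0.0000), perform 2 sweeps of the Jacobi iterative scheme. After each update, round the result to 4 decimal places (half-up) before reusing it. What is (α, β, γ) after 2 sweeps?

(0.8866, -0.4997, 0.8018)

Iteration 1:
  α = (-8 - (3)·0.0000 - (3.4)·0.0000) / (-10.4) = 0.7692
  β = (3 - (-3.2)·0.0000 - (2)·0.0000) / (-8.2) = -0.3659
  γ = (6 - (-2.8)·0.0000 - (-3)·0.0000) / (8.8) = 0.6818
Iteration 2:
  α = (-8 - (3)·-0.3659 - (3.4)·0.6818) / (-10.4) = 0.8866
  β = (3 - (-3.2)·0.7692 - (2)·0.6818) / (-8.2) = -0.4997
  γ = (6 - (-2.8)·0.7692 - (-3)·-0.3659) / (8.8) = 0.8018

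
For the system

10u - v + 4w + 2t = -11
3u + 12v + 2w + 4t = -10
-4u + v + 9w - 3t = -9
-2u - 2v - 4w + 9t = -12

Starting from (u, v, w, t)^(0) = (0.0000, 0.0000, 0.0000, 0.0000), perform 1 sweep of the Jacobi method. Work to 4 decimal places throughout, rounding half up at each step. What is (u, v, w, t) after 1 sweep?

Iteration 1:
  u = (-11 - (-1)·0.0000 - (4)·0.0000 - (2)·0.0000) / (10) = -1.1000
  v = (-10 - (3)·0.0000 - (2)·0.0000 - (4)·0.0000) / (12) = -0.8333
  w = (-9 - (-4)·0.0000 - (1)·0.0000 - (-3)·0.0000) / (9) = -1.0000
  t = (-12 - (-2)·0.0000 - (-2)·0.0000 - (-4)·0.0000) / (9) = -1.3333

(-1.1000, -0.8333, -1.0000, -1.3333)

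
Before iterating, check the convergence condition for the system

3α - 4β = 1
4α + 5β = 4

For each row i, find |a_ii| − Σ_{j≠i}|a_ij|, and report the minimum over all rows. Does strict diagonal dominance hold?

row 1: |3| − (4) = -1
row 2: |5| − (4) = 1
minimum over rows = -1 → not strictly diagonally dominant

-1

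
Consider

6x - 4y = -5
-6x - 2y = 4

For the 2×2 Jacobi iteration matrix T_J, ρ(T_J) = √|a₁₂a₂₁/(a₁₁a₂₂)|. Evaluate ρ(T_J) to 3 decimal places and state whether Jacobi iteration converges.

1.414

a₁₂a₂₁/(a₁₁a₂₂) = (-4)·(-6) / ((6)·(-2)) = -2.000000
ρ = √|-2.000000| = √2.000000 = 1.414
ρ > 1, so Jacobi diverges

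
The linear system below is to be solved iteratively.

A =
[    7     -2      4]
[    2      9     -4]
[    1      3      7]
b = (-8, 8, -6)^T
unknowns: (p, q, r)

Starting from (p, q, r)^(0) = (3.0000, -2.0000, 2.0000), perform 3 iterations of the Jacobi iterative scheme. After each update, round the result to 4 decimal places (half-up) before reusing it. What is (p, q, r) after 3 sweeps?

Iteration 1:
  p = (-8 - (-2)·-2.0000 - (4)·2.0000) / (7) = -2.8571
  q = (8 - (2)·3.0000 - (-4)·2.0000) / (9) = 1.1111
  r = (-6 - (1)·3.0000 - (3)·-2.0000) / (7) = -0.4286
Iteration 2:
  p = (-8 - (-2)·1.1111 - (4)·-0.4286) / (7) = -0.5805
  q = (8 - (2)·-2.8571 - (-4)·-0.4286) / (9) = 1.3333
  r = (-6 - (1)·-2.8571 - (3)·1.1111) / (7) = -0.9252
Iteration 3:
  p = (-8 - (-2)·1.3333 - (4)·-0.9252) / (7) = -0.2332
  q = (8 - (2)·-0.5805 - (-4)·-0.9252) / (9) = 0.6067
  r = (-6 - (1)·-0.5805 - (3)·1.3333) / (7) = -1.3456

(-0.2332, 0.6067, -1.3456)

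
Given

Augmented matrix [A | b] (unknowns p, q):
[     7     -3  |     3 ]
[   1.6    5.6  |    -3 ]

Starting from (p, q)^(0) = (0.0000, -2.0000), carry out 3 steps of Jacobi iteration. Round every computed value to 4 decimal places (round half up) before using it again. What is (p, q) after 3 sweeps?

Iteration 1:
  p = (3 - (-3)·-2.0000) / (7) = -0.4286
  q = (-3 - (1.6)·0.0000) / (5.6) = -0.5357
Iteration 2:
  p = (3 - (-3)·-0.5357) / (7) = 0.1990
  q = (-3 - (1.6)·-0.4286) / (5.6) = -0.4133
Iteration 3:
  p = (3 - (-3)·-0.4133) / (7) = 0.2514
  q = (-3 - (1.6)·0.1990) / (5.6) = -0.5926

(0.2514, -0.5926)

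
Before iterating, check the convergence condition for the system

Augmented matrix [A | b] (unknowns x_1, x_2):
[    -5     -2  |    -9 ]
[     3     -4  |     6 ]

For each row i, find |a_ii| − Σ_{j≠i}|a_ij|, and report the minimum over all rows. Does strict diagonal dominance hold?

1

row 1: |-5| − (2) = 3
row 2: |-4| − (3) = 1
minimum over rows = 1 → strictly diagonally dominant (convergence guaranteed)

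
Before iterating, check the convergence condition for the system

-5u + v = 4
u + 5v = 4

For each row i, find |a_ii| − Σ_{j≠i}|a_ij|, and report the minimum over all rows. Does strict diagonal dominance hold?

row 1: |-5| − (1) = 4
row 2: |5| − (1) = 4
minimum over rows = 4 → strictly diagonally dominant (convergence guaranteed)

4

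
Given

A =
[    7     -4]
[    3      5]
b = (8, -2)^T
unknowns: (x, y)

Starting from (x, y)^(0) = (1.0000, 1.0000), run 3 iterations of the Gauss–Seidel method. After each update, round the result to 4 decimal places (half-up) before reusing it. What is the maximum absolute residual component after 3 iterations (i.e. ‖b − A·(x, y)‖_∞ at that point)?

Iteration 1:
  x = (8 - (-4)·1.0000) / (7) = 1.7143
  y = (-2 - (3)·1.7143) / (5) = -1.4286
Iteration 2:
  x = (8 - (-4)·-1.4286) / (7) = 0.3265
  y = (-2 - (3)·0.3265) / (5) = -0.5959
Iteration 3:
  x = (8 - (-4)·-0.5959) / (7) = 0.8023
  y = (-2 - (3)·0.8023) / (5) = -0.8814
Residual b − A·x = (-1.1417, 0.0001); ∞-norm = 1.1417

1.1417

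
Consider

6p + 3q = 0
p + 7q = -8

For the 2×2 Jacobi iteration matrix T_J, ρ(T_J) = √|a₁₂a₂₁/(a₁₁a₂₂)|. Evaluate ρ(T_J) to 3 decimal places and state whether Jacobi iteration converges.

a₁₂a₂₁/(a₁₁a₂₂) = (3)·(1) / ((6)·(7)) = 0.071429
ρ = √|0.071429| = √0.071429 = 0.267
ρ < 1, so Jacobi converges

0.267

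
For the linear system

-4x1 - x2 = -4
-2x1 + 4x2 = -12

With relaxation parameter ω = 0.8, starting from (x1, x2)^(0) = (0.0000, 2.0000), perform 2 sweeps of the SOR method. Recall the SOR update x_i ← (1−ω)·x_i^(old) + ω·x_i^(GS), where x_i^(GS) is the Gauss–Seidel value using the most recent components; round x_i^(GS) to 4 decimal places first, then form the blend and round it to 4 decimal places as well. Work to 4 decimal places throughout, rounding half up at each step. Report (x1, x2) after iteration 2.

Iteration 1:
  x1: GS value = (-4 - (-1)·2.0000) / (-4) = 0.5000;  x1 ← (1−ω)·0.0000 + ω·0.5000 = 0.4000
  x2: GS value = (-12 - (-2)·0.4000) / (4) = -2.8000;  x2 ← (1−ω)·2.0000 + ω·-2.8000 = -1.8400
Iteration 2:
  x1: GS value = (-4 - (-1)·-1.8400) / (-4) = 1.4600;  x1 ← (1−ω)·0.4000 + ω·1.4600 = 1.2480
  x2: GS value = (-12 - (-2)·1.2480) / (4) = -2.3760;  x2 ← (1−ω)·-1.8400 + ω·-2.3760 = -2.2688

(1.2480, -2.2688)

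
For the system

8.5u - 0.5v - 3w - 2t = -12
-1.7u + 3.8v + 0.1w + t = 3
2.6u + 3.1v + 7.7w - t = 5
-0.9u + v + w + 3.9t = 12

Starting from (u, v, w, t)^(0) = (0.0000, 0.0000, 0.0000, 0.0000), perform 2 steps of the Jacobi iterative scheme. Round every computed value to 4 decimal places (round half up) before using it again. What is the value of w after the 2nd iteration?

1.2078

Iteration 1:
  u = (-12 - (-0.5)·0.0000 - (-3)·0.0000 - (-2)·0.0000) / (8.5) = -1.4118
  v = (3 - (-1.7)·0.0000 - (0.1)·0.0000 - (1)·0.0000) / (3.8) = 0.7895
  w = (5 - (2.6)·0.0000 - (3.1)·0.0000 - (-1)·0.0000) / (7.7) = 0.6494
  t = (12 - (-0.9)·0.0000 - (1)·0.0000 - (1)·0.0000) / (3.9) = 3.0769
Iteration 2:
  u = (-12 - (-0.5)·0.7895 - (-3)·0.6494 - (-2)·3.0769) / (8.5) = -0.4121
  v = (3 - (-1.7)·-1.4118 - (0.1)·0.6494 - (1)·3.0769) / (3.8) = -0.6689
  w = (5 - (2.6)·-1.4118 - (3.1)·0.7895 - (-1)·3.0769) / (7.7) = 1.2078
  t = (12 - (-0.9)·-1.4118 - (1)·0.7895 - (1)·0.6494) / (3.9) = 2.3822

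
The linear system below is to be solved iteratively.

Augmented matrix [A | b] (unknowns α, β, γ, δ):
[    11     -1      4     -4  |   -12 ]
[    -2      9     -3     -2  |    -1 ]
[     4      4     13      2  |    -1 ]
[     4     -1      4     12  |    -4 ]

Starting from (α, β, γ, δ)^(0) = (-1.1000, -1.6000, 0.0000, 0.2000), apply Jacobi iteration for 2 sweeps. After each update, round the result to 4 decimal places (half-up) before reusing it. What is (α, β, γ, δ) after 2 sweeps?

Iteration 1:
  α = (-12 - (-1)·-1.6000 - (4)·0.0000 - (-4)·0.2000) / (11) = -1.1636
  β = (-1 - (-2)·-1.1000 - (-3)·0.0000 - (-2)·0.2000) / (9) = -0.3111
  γ = (-1 - (4)·-1.1000 - (4)·-1.6000 - (2)·0.2000) / (13) = 0.7231
  δ = (-4 - (4)·-1.1000 - (-1)·-1.6000 - (4)·0.0000) / (12) = -0.1000
Iteration 2:
  α = (-12 - (-1)·-0.3111 - (4)·0.7231 - (-4)·-0.1000) / (11) = -1.4185
  β = (-1 - (-2)·-1.1636 - (-3)·0.7231 - (-2)·-0.1000) / (9) = -0.1509
  γ = (-1 - (4)·-1.1636 - (4)·-0.3111 - (2)·-0.1000) / (13) = 0.3922
  δ = (-4 - (4)·-1.1636 - (-1)·-0.3111 - (4)·0.7231) / (12) = -0.2124

(-1.4185, -0.1509, 0.3922, -0.2124)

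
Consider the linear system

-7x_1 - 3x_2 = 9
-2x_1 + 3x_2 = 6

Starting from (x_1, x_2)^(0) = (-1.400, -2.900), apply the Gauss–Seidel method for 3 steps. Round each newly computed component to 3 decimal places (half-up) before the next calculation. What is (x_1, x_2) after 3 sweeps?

(-1.534, 0.977)

Iteration 1:
  x_1 = (9 - (-3)·-2.900) / (-7) = -0.043
  x_2 = (6 - (-2)·-0.043) / (3) = 1.971
Iteration 2:
  x_1 = (9 - (-3)·1.971) / (-7) = -2.130
  x_2 = (6 - (-2)·-2.130) / (3) = 0.580
Iteration 3:
  x_1 = (9 - (-3)·0.580) / (-7) = -1.534
  x_2 = (6 - (-2)·-1.534) / (3) = 0.977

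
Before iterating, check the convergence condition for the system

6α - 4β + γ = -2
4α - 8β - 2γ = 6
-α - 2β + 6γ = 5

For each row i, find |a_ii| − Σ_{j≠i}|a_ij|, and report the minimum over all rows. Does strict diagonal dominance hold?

1

row 1: |6| − (4+1) = 1
row 2: |-8| − (4+2) = 2
row 3: |6| − (1+2) = 3
minimum over rows = 1 → strictly diagonally dominant (convergence guaranteed)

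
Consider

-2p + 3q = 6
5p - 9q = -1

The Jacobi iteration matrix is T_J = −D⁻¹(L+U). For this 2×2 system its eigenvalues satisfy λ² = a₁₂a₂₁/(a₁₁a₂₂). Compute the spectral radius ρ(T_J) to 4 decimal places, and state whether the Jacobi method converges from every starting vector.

0.9129

a₁₂a₂₁/(a₁₁a₂₂) = (3)·(5) / ((-2)·(-9)) = 0.833333
ρ = √|0.833333| = √0.833333 = 0.9129
ρ < 1, so Jacobi converges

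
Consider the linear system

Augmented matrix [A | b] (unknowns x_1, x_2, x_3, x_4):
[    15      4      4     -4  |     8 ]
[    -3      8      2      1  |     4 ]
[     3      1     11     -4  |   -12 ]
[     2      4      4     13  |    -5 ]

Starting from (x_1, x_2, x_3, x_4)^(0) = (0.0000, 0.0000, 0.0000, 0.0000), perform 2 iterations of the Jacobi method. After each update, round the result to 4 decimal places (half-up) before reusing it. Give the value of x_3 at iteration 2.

Iteration 1:
  x_1 = (8 - (4)·0.0000 - (4)·0.0000 - (-4)·0.0000) / (15) = 0.5333
  x_2 = (4 - (-3)·0.0000 - (2)·0.0000 - (1)·0.0000) / (8) = 0.5000
  x_3 = (-12 - (3)·0.0000 - (1)·0.0000 - (-4)·0.0000) / (11) = -1.0909
  x_4 = (-5 - (2)·0.0000 - (4)·0.0000 - (4)·0.0000) / (13) = -0.3846
Iteration 2:
  x_1 = (8 - (4)·0.5000 - (4)·-1.0909 - (-4)·-0.3846) / (15) = 0.5883
  x_2 = (4 - (-3)·0.5333 - (2)·-1.0909 - (1)·-0.3846) / (8) = 1.0208
  x_3 = (-12 - (3)·0.5333 - (1)·0.5000 - (-4)·-0.3846) / (11) = -1.4217
  x_4 = (-5 - (2)·0.5333 - (4)·0.5000 - (4)·-1.0909) / (13) = -0.2848

-1.4217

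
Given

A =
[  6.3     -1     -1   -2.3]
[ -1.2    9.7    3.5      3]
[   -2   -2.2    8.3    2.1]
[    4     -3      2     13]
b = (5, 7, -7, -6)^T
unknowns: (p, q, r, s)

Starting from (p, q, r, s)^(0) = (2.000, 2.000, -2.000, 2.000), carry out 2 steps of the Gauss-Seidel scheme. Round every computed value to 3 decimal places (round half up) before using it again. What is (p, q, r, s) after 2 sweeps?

Iteration 1:
  p = (5 - (-1)·2.000 - (-1)·-2.000 - (-2.3)·2.000) / (6.3) = 1.524
  q = (7 - (-1.2)·1.524 - (3.5)·-2.000 - (3)·2.000) / (9.7) = 1.013
  r = (-7 - (-2)·1.524 - (-2.2)·1.013 - (2.1)·2.000) / (8.3) = -0.714
  s = (-6 - (4)·1.524 - (-3)·1.013 - (2)·-0.714) / (13) = -0.587
Iteration 2:
  p = (5 - (-1)·1.013 - (-1)·-0.714 - (-2.3)·-0.587) / (6.3) = 0.627
  q = (7 - (-1.2)·0.627 - (3.5)·-0.714 - (3)·-0.587) / (9.7) = 1.238
  r = (-7 - (-2)·0.627 - (-2.2)·1.238 - (2.1)·-0.587) / (8.3) = -0.216
  s = (-6 - (4)·0.627 - (-3)·1.238 - (2)·-0.216) / (13) = -0.336

(0.627, 1.238, -0.216, -0.336)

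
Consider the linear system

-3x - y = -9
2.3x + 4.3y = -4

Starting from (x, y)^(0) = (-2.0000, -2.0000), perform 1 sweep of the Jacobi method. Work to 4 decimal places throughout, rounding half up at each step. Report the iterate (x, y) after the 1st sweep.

Iteration 1:
  x = (-9 - (-1)·-2.0000) / (-3) = 3.6667
  y = (-4 - (2.3)·-2.0000) / (4.3) = 0.1395

(3.6667, 0.1395)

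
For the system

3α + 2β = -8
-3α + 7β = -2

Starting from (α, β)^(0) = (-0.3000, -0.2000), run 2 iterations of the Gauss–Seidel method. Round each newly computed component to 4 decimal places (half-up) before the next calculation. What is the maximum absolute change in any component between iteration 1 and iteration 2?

0.7809

Iteration 1:
  α = (-8 - (2)·-0.2000) / (3) = -2.5333
  β = (-2 - (-3)·-2.5333) / (7) = -1.3714
Iteration 2:
  α = (-8 - (2)·-1.3714) / (3) = -1.7524
  β = (-2 - (-3)·-1.7524) / (7) = -1.0367
Change: (0.7809, 0.3347) → max |·| = 0.7809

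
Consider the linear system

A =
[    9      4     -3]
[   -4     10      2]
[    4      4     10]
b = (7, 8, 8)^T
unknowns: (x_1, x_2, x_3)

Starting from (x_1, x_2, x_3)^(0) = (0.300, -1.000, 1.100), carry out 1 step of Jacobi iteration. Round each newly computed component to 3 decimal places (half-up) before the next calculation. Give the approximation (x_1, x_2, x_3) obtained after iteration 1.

(1.589, 0.700, 1.080)

Iteration 1:
  x_1 = (7 - (4)·-1.000 - (-3)·1.100) / (9) = 1.589
  x_2 = (8 - (-4)·0.300 - (2)·1.100) / (10) = 0.700
  x_3 = (8 - (4)·0.300 - (4)·-1.000) / (10) = 1.080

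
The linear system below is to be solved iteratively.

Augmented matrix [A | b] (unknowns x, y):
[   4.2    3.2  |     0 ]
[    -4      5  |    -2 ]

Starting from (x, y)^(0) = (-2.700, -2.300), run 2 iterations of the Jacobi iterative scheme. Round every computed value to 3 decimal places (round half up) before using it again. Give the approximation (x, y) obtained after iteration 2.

(1.950, 1.002)

Iteration 1:
  x = (0 - (3.2)·-2.300) / (4.2) = 1.752
  y = (-2 - (-4)·-2.700) / (5) = -2.560
Iteration 2:
  x = (0 - (3.2)·-2.560) / (4.2) = 1.950
  y = (-2 - (-4)·1.752) / (5) = 1.002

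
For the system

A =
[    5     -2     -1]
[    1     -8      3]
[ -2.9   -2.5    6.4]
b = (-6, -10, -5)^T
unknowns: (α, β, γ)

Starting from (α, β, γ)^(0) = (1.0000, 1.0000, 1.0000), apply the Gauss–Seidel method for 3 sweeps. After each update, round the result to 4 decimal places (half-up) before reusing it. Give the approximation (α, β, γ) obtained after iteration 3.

Iteration 1:
  α = (-6 - (-2)·1.0000 - (-1)·1.0000) / (5) = -0.6000
  β = (-10 - (1)·-0.6000 - (3)·1.0000) / (-8) = 1.5500
  γ = (-5 - (-2.9)·-0.6000 - (-2.5)·1.5500) / (6.4) = -0.4477
Iteration 2:
  α = (-6 - (-2)·1.5500 - (-1)·-0.4477) / (5) = -0.6695
  β = (-10 - (1)·-0.6695 - (3)·-0.4477) / (-8) = 0.9984
  γ = (-5 - (-2.9)·-0.6695 - (-2.5)·0.9984) / (6.4) = -0.6946
Iteration 3:
  α = (-6 - (-2)·0.9984 - (-1)·-0.6946) / (5) = -0.9396
  β = (-10 - (1)·-0.9396 - (3)·-0.6946) / (-8) = 0.8721
  γ = (-5 - (-2.9)·-0.9396 - (-2.5)·0.8721) / (6.4) = -0.8663

(-0.9396, 0.8721, -0.8663)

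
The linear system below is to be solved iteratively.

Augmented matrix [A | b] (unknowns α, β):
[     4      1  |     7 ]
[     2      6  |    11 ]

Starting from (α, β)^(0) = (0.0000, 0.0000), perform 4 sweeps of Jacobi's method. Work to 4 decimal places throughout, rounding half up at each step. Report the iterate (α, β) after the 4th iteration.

(1.3993, 1.3542)

Iteration 1:
  α = (7 - (1)·0.0000) / (4) = 1.7500
  β = (11 - (2)·0.0000) / (6) = 1.8333
Iteration 2:
  α = (7 - (1)·1.8333) / (4) = 1.2917
  β = (11 - (2)·1.7500) / (6) = 1.2500
Iteration 3:
  α = (7 - (1)·1.2500) / (4) = 1.4375
  β = (11 - (2)·1.2917) / (6) = 1.4028
Iteration 4:
  α = (7 - (1)·1.4028) / (4) = 1.3993
  β = (11 - (2)·1.4375) / (6) = 1.3542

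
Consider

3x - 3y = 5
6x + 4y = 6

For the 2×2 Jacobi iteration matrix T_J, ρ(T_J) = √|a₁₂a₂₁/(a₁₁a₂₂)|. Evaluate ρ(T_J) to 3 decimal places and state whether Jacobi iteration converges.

a₁₂a₂₁/(a₁₁a₂₂) = (-3)·(6) / ((3)·(4)) = -1.500000
ρ = √|-1.500000| = √1.500000 = 1.225
ρ > 1, so Jacobi diverges

1.225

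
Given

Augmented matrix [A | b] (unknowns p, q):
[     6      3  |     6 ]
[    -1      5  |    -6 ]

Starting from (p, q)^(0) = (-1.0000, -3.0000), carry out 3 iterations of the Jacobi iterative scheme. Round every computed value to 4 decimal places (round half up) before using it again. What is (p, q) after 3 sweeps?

(1.3500, -0.8600)

Iteration 1:
  p = (6 - (3)·-3.0000) / (6) = 2.5000
  q = (-6 - (-1)·-1.0000) / (5) = -1.4000
Iteration 2:
  p = (6 - (3)·-1.4000) / (6) = 1.7000
  q = (-6 - (-1)·2.5000) / (5) = -0.7000
Iteration 3:
  p = (6 - (3)·-0.7000) / (6) = 1.3500
  q = (-6 - (-1)·1.7000) / (5) = -0.8600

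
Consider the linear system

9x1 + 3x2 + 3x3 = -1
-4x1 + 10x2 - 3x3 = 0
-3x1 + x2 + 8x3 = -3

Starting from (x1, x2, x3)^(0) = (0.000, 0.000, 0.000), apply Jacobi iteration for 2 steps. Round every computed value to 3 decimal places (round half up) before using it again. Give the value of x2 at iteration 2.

Iteration 1:
  x1 = (-1 - (3)·0.000 - (3)·0.000) / (9) = -0.111
  x2 = (0 - (-4)·0.000 - (-3)·0.000) / (10) = 0.000
  x3 = (-3 - (-3)·0.000 - (1)·0.000) / (8) = -0.375
Iteration 2:
  x1 = (-1 - (3)·0.000 - (3)·-0.375) / (9) = 0.014
  x2 = (0 - (-4)·-0.111 - (-3)·-0.375) / (10) = -0.157
  x3 = (-3 - (-3)·-0.111 - (1)·0.000) / (8) = -0.417

-0.157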